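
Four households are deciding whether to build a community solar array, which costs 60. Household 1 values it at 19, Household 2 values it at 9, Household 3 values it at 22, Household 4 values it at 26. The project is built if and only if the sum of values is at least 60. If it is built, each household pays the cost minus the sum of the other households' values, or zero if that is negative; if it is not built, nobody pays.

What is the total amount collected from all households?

Total value 76 ≥ cost 60, so it is built.
Household 1: others sum to 57; max(0, 60 - 57) = 3.
Household 2: others sum to 67; max(0, 60 - 67) = 0.
Household 3: others sum to 54; max(0, 60 - 54) = 6.
Household 4: others sum to 50; max(0, 60 - 50) = 10.
Total collected = 3 + 0 + 6 + 10 = 19.

19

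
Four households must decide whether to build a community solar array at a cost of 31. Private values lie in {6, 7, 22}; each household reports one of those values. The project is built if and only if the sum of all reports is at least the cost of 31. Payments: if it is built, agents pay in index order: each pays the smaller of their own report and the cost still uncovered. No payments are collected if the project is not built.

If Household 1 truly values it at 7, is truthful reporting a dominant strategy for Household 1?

Consider the case where Household 2 reports 6, Household 3 reports 6 and Household 4 reports 22.
Truthful report 7: project built, pays 7, utility 7 - 7 = 0.
Report 6 instead: project built, pays 6, utility 7 - 6 = 1.
Since 1 > 0, reporting 6 is strictly better here, so truthful reporting is not dominant.

No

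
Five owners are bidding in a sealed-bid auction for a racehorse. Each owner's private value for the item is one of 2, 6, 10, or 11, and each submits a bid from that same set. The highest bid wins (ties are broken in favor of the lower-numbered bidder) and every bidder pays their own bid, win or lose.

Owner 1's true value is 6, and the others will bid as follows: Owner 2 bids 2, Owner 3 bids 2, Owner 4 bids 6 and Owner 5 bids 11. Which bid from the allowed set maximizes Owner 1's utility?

Bid 2: loses but pays 2, utility -2.
Bid 6: loses but pays 6, utility -6.
Bid 10: loses but pays 10, utility -10.
Bid 11: wins, pays 11, utility 6 - 11 = -5.
The best choice is 2 with utility -2.

2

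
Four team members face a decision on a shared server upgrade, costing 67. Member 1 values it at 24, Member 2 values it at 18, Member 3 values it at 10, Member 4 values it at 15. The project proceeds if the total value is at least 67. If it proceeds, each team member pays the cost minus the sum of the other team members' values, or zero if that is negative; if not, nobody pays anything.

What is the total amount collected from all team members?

Total value 67 ≥ cost 67, so it is built.
Member 1: others sum to 43; max(0, 67 - 43) = 24.
Member 2: others sum to 49; max(0, 67 - 49) = 18.
Member 3: others sum to 57; max(0, 67 - 57) = 10.
Member 4: others sum to 52; max(0, 67 - 52) = 15.
Total collected = 24 + 18 + 10 + 15 = 67.

67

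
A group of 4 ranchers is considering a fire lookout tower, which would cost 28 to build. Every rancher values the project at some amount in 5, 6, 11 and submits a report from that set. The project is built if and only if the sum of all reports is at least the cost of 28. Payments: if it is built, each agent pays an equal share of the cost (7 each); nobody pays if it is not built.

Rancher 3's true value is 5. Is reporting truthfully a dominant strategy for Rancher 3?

Check each profile of the others' reports and compare truth against every alternative report.
Others report (5, 6, 11): truth gives 0, best alternative gives -2.
Others report (5, 11, 6): truth gives 0, best alternative gives -2.
Others report (6, 5, 11): truth gives 0, best alternative gives -2.
Others report (6, 11, 5): truth gives 0, best alternative gives -2.
Others report (11, 5, 6): truth gives 0, best alternative gives -2.
Others report (11, 6, 5): truth gives 0, best alternative gives -2.
(Remaining 21 profiles checked similarly; truth is weakly best in each.)
In every case the truthful report is at least as good as any alternative, so it is a dominant strategy.

Yes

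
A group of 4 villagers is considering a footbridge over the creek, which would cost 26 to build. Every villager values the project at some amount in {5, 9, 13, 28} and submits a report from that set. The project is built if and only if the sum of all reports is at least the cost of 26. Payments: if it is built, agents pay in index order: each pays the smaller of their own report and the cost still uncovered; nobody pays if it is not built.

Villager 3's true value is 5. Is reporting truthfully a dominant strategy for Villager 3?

Check each profile of the others' reports and compare truth against every alternative report.
Others report (5, 5, 9): truth gives 0, best alternative gives -4.
Others report (5, 5, 13): truth gives 0, best alternative gives -4.
Others report (5, 5, 28): truth gives 0, best alternative gives -4.
Others report (5, 9, 5): truth gives 0, best alternative gives -4.
Others report (5, 9, 9): truth gives 0, best alternative gives -4.
Others report (5, 9, 13): truth gives 0, best alternative gives -4.
(Remaining 58 profiles checked similarly; truth is weakly best in each.)
In every case the truthful report is at least as good as any alternative, so it is a dominant strategy.

Yes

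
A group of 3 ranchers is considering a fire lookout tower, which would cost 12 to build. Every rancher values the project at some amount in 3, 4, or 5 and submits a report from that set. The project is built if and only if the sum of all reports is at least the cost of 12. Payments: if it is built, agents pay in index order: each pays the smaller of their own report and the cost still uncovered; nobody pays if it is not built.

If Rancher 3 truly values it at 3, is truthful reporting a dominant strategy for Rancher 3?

Check each profile of the others' reports and compare truth against every alternative report.
Others report (3, 5): truth gives 0, best alternative gives -1.
Others report (4, 4): truth gives 0, best alternative gives -1.
Others report (5, 3): truth gives 0, best alternative gives -1.
Others report (5, 5): truth gives 1, best alternative gives 1.
Others report (3, 3): truth gives 0, best alternative gives 0.
Others report (3, 4): truth gives 0, best alternative gives 0.
(Remaining 3 profiles checked similarly; truth is weakly best in each.)
In every case the truthful report is at least as good as any alternative, so it is a dominant strategy.

Yes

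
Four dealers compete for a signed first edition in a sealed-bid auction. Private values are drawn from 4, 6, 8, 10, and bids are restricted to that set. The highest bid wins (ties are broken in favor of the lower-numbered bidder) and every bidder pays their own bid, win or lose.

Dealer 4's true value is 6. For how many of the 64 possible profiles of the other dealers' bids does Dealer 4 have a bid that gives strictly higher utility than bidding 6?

Others bid (4, 4, 6): truth gives -6; bid 8 gives -2 > -6. Violating.
Others bid (4, 4, 8): truth gives -6; bid 4 gives -4 > -6. Violating.
Others bid (4, 4, 10): truth gives -6; bid 4 gives -4 > -6. Violating.
Others bid (4, 6, 4): truth gives -6; bid 8 gives -2 > -6. Violating.
Others bid (4, 4, 4): truth gives 0; no alternative beats it.
(Checking all 64 profiles: 63 have a profitable deviation, 1 does not.)

63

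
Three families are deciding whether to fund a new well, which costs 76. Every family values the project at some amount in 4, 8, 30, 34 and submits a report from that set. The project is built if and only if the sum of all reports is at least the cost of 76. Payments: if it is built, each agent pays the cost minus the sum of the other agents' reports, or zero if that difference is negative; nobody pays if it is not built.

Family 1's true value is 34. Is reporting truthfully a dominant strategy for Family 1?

Yes

Check each profile of the others' reports and compare truth against every alternative report.
Others report (34, 34): truth gives 26, best alternative gives 26.
Others report (30, 34): truth gives 22, best alternative gives 22.
Others report (34, 30): truth gives 22, best alternative gives 22.
Others report (30, 30): truth gives 18, best alternative gives 18.
Others report (4, 4): truth gives 0, best alternative gives 0.
Others report (4, 8): truth gives 0, best alternative gives 0.
(Remaining 10 profiles checked similarly; truth is weakly best in each.)
In every case the truthful report is at least as good as any alternative, so it is a dominant strategy.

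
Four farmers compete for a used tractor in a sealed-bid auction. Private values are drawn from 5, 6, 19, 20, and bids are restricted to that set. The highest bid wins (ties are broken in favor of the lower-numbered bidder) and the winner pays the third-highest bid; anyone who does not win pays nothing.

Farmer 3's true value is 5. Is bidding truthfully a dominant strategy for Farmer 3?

Yes

Check each profile of the others' bids and compare truth against every alternative bid.
Others bid (5, 5, 5): truth gives 0, best alternative gives 0.
Others bid (5, 5, 6): truth gives 0, best alternative gives 0.
Others bid (5, 5, 19): truth gives 0, best alternative gives 0.
Others bid (5, 5, 20): truth gives 0, best alternative gives 0.
Others bid (5, 6, 5): truth gives 0, best alternative gives 0.
Others bid (5, 6, 6): truth gives 0, best alternative gives 0.
(Remaining 58 profiles checked similarly; truth is weakly best in each.)
In every case the truthful bid is at least as good as any alternative, so it is a dominant strategy.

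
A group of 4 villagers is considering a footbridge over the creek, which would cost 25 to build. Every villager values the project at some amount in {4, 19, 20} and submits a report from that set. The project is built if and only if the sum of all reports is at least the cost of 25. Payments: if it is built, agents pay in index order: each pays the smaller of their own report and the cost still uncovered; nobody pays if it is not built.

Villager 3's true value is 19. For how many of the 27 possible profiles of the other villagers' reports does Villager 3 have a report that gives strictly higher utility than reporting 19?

2

Others report (4, 4, 19): truth gives 2; report 4 gives 15 > 2. Violating.
Others report (4, 4, 20): truth gives 2; report 4 gives 15 > 2. Violating.
Others report (4, 4, 4): truth gives 2; no alternative beats it.
Others report (4, 19, 4): truth gives 17; no alternative beats it.
(Checking all 27 profiles: 2 have a profitable deviation, 25 do not.)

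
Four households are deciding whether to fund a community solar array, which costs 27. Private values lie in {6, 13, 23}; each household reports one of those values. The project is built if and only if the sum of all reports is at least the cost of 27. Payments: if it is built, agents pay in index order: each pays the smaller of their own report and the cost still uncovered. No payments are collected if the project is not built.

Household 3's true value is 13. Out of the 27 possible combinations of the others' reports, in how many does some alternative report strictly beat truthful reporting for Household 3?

Others report (6, 6, 13): truth gives 0; report 6 gives 7 > 0. Violating.
Others report (6, 6, 23): truth gives 0; report 6 gives 7 > 0. Violating.
Others report (6, 13, 6): truth gives 5; report 6 gives 7 > 5. Violating.
Others report (6, 13, 13): truth gives 5; report 6 gives 7 > 5. Violating.
Others report (6, 6, 6): truth gives 0; no alternative beats it.
Others report (6, 23, 6): truth gives 13; no alternative beats it.
(Checking all 27 profiles: 8 have a profitable deviation, 19 do not.)

8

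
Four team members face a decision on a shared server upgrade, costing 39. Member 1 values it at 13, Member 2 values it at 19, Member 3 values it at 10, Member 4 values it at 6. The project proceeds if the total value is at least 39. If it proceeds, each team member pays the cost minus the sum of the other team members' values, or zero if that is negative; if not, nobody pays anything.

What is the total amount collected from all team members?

Total value 48 ≥ cost 39, so it is built.
Member 1: others sum to 35; max(0, 39 - 35) = 4.
Member 2: others sum to 29; max(0, 39 - 29) = 10.
Member 3: others sum to 38; max(0, 39 - 38) = 1.
Member 4: others sum to 42; max(0, 39 - 42) = 0.
Total collected = 4 + 10 + 1 + 0 = 15.

15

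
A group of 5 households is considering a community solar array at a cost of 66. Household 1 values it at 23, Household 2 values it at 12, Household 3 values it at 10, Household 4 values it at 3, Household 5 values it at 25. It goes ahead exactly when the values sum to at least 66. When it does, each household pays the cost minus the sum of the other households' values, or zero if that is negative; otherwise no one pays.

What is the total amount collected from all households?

Total value 73 ≥ cost 66, so it is built.
Household 1: others sum to 50; max(0, 66 - 50) = 16.
Household 2: others sum to 61; max(0, 66 - 61) = 5.
Household 3: others sum to 63; max(0, 66 - 63) = 3.
Household 4: others sum to 70; max(0, 66 - 70) = 0.
Household 5: others sum to 48; max(0, 66 - 48) = 18.
Total collected = 16 + 5 + 3 + 0 + 18 = 42.

42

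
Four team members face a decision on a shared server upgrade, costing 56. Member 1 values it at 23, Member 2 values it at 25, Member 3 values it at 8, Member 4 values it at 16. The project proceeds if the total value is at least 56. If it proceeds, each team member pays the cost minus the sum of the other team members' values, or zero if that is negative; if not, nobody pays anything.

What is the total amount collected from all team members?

Total value 72 ≥ cost 56, so it is built.
Member 1: others sum to 49; max(0, 56 - 49) = 7.
Member 2: others sum to 47; max(0, 56 - 47) = 9.
Member 3: others sum to 64; max(0, 56 - 64) = 0.
Member 4: others sum to 56; max(0, 56 - 56) = 0.
Total collected = 7 + 9 + 0 + 0 = 16.

16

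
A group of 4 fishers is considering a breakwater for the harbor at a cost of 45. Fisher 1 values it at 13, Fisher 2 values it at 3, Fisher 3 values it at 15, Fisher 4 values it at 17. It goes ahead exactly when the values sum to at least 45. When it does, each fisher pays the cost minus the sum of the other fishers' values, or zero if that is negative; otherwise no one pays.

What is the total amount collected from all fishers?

Total value 48 ≥ cost 45, so it is built.
Fisher 1: others sum to 35; max(0, 45 - 35) = 10.
Fisher 2: others sum to 45; max(0, 45 - 45) = 0.
Fisher 3: others sum to 33; max(0, 45 - 33) = 12.
Fisher 4: others sum to 31; max(0, 45 - 31) = 14.
Total collected = 10 + 0 + 12 + 14 = 36.

36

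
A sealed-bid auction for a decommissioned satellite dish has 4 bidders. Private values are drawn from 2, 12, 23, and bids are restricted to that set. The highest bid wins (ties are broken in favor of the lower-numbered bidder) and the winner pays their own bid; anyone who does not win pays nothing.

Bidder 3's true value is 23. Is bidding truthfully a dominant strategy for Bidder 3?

Consider the case where Bidder 1 bids 2, Bidder 2 bids 2 and Bidder 4 bids 2.
Truthful bid 23: wins, pays 23, utility 23 - 23 = 0.
Bid 12 instead: wins, pays 12, utility 23 - 12 = 11.
Since 11 > 0, bidding 12 is strictly better here, so truthful bidding is not dominant.

No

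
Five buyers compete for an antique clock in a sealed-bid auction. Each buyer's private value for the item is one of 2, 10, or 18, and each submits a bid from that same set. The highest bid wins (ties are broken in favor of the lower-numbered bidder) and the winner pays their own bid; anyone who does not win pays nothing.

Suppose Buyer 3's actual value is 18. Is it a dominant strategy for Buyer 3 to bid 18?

No

Consider the case where Buyer 1 bids 2, Buyer 2 bids 2, Buyer 4 bids 2 and Buyer 5 bids 2.
Truthful bid 18: wins, pays 18, utility 18 - 18 = 0.
Bid 10 instead: wins, pays 10, utility 18 - 10 = 8.
Since 8 > 0, bidding 10 is strictly better here, so truthful bidding is not dominant.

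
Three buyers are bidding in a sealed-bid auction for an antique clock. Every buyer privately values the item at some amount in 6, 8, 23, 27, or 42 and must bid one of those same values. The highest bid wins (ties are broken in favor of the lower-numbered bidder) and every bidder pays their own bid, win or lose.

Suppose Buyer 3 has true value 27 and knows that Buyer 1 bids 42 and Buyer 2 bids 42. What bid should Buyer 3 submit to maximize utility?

Bid 6: loses but pays 6, utility -6.
Bid 8: loses but pays 8, utility -8.
Bid 23: loses but pays 23, utility -23.
Bid 27: loses but pays 27, utility -27.
Bid 42: loses but pays 42, utility -42.
The best choice is 6 with utility -6.

6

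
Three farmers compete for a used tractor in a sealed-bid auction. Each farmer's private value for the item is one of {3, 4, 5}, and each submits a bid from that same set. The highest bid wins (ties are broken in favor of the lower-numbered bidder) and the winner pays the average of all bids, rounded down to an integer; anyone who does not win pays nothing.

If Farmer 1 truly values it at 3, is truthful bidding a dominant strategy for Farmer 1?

Check each profile of the others' bids and compare truth against every alternative bid.
Others bid (4, 4): truth gives 0, best alternative gives -1.
Others bid (3, 3): truth gives 0, best alternative gives 0.
Others bid (3, 4): truth gives 0, best alternative gives 0.
Others bid (3, 5): truth gives 0, best alternative gives 0.
Others bid (4, 3): truth gives 0, best alternative gives 0.
Others bid (4, 5): truth gives 0, best alternative gives 0.
(Remaining 3 profiles checked similarly; truth is weakly best in each.)
In every case the truthful bid is at least as good as any alternative, so it is a dominant strategy.

Yes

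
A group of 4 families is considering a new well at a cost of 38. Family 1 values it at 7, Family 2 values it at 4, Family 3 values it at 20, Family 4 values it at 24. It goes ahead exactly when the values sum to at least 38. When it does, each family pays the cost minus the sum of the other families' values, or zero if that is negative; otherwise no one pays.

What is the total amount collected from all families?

10

Total value 55 ≥ cost 38, so it is built.
Family 1: others sum to 48; max(0, 38 - 48) = 0.
Family 2: others sum to 51; max(0, 38 - 51) = 0.
Family 3: others sum to 35; max(0, 38 - 35) = 3.
Family 4: others sum to 31; max(0, 38 - 31) = 7.
Total collected = 0 + 0 + 3 + 7 = 10.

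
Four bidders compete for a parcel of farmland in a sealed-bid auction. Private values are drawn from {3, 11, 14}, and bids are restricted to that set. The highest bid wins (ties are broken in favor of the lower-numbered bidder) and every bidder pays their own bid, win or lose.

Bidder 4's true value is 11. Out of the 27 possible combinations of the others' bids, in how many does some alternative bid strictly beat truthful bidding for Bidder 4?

26

Others bid (3, 3, 11): truth gives -11; bid 3 gives -3 > -11. Violating.
Others bid (3, 3, 14): truth gives -11; bid 3 gives -3 > -11. Violating.
Others bid (3, 11, 3): truth gives -11; bid 3 gives -3 > -11. Violating.
Others bid (3, 11, 11): truth gives -11; bid 3 gives -3 > -11. Violating.
Others bid (3, 3, 3): truth gives 0; no alternative beats it.
(Checking all 27 profiles: 26 have a profitable deviation, 1 does not.)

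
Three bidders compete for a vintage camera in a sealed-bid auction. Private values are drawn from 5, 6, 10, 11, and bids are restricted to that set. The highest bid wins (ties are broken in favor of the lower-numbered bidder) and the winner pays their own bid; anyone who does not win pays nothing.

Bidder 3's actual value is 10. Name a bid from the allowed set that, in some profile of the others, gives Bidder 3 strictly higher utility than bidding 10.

Suppose Bidder 1 bids 5 and Bidder 2 bids 5.
Bid 10: wins, pays 10, utility 10 - 10 = 0.
Bid 6: wins, pays 6, utility 10 - 6 = 4.
So bidding 6 beats truth here (4 > 0).

6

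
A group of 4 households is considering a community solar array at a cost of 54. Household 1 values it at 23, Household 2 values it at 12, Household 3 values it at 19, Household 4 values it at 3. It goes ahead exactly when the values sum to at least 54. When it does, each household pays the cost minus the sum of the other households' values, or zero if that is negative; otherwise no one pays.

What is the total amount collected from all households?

Total value 57 ≥ cost 54, so it is built.
Household 1: others sum to 34; max(0, 54 - 34) = 20.
Household 2: others sum to 45; max(0, 54 - 45) = 9.
Household 3: others sum to 38; max(0, 54 - 38) = 16.
Household 4: others sum to 54; max(0, 54 - 54) = 0.
Total collected = 20 + 9 + 16 + 0 = 45.

45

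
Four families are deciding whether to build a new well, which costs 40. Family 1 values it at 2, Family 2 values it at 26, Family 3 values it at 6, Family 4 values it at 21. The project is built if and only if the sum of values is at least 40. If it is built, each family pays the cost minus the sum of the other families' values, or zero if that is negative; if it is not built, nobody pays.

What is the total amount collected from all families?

Total value 55 ≥ cost 40, so it is built.
Family 1: others sum to 53; max(0, 40 - 53) = 0.
Family 2: others sum to 29; max(0, 40 - 29) = 11.
Family 3: others sum to 49; max(0, 40 - 49) = 0.
Family 4: others sum to 34; max(0, 40 - 34) = 6.
Total collected = 0 + 11 + 0 + 6 = 17.

17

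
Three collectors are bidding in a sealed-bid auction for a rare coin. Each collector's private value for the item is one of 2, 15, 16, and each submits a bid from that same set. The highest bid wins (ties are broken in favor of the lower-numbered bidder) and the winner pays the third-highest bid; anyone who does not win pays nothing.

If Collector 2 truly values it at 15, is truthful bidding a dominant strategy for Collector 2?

Consider the case where Collector 1 bids 2 and Collector 3 bids 16.
Truthful bid 15: loses, pays 0, utility 0.
Bid 16 instead: wins, pays 2, utility 15 - 2 = 13.
Since 13 > 0, bidding 16 is strictly better here, so truthful bidding is not dominant.

No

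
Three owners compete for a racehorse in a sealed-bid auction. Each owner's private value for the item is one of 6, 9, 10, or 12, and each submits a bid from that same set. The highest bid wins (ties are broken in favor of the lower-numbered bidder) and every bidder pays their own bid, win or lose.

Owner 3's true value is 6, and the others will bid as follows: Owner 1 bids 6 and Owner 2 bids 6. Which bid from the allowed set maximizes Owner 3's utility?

Bid 6: loses but pays 6, utility -6.
Bid 9: wins, pays 9, utility 6 - 9 = -3.
Bid 10: wins, pays 10, utility 6 - 10 = -4.
Bid 12: wins, pays 12, utility 6 - 12 = -6.
The best choice is 9 with utility -3.

9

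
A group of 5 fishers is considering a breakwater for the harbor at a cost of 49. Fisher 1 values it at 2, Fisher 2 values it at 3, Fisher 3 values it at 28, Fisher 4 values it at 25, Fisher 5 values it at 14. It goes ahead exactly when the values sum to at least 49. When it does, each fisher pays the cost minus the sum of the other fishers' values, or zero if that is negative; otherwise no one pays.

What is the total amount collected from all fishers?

Total value 72 ≥ cost 49, so it is built.
Fisher 1: others sum to 70; max(0, 49 - 70) = 0.
Fisher 2: others sum to 69; max(0, 49 - 69) = 0.
Fisher 3: others sum to 44; max(0, 49 - 44) = 5.
Fisher 4: others sum to 47; max(0, 49 - 47) = 2.
Fisher 5: others sum to 58; max(0, 49 - 58) = 0.
Total collected = 0 + 0 + 5 + 2 + 0 = 7.

7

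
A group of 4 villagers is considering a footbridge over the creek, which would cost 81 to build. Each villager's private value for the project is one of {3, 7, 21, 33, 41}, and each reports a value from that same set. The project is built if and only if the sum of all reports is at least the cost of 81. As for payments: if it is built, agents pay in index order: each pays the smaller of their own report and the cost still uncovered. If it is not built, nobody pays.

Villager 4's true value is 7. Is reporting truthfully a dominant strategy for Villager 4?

Yes

Check each profile of the others' reports and compare truth against every alternative report.
Others report (3, 41, 41): truth gives 7, best alternative gives 7.
Others report (7, 33, 41): truth gives 7, best alternative gives 7.
Others report (7, 41, 33): truth gives 7, best alternative gives 7.
Others report (7, 41, 41): truth gives 7, best alternative gives 7.
Others report (21, 21, 41): truth gives 7, best alternative gives 7.
Others report (21, 33, 33): truth gives 7, best alternative gives 7.
(Remaining 119 profiles checked similarly; truth is weakly best in each.)
In every case the truthful report is at least as good as any alternative, so it is a dominant strategy.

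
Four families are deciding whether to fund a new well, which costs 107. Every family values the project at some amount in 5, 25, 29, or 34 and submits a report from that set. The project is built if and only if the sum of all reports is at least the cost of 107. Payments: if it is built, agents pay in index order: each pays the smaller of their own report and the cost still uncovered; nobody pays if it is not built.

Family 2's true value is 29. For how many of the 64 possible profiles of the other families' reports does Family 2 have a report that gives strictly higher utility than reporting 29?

23

Others report (25, 25, 34): truth gives 0; report 25 gives 4 > 0. Violating.
Others report (25, 29, 29): truth gives 0; report 25 gives 4 > 0. Violating.
Others report (25, 29, 34): truth gives 0; report 25 gives 4 > 0. Violating.
Others report (25, 34, 25): truth gives 0; report 25 gives 4 > 0. Violating.
Others report (5, 5, 5): truth gives 0; no alternative beats it.
Others report (5, 5, 25): truth gives 0; no alternative beats it.
(Checking all 64 profiles: 23 have a profitable deviation, 41 do not.)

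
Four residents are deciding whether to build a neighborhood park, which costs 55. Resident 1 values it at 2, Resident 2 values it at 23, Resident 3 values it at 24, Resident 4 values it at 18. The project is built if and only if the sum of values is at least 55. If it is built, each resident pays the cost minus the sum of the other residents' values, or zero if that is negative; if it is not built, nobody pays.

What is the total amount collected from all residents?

29

Total value 67 ≥ cost 55, so it is built.
Resident 1: others sum to 65; max(0, 55 - 65) = 0.
Resident 2: others sum to 44; max(0, 55 - 44) = 11.
Resident 3: others sum to 43; max(0, 55 - 43) = 12.
Resident 4: others sum to 49; max(0, 55 - 49) = 6.
Total collected = 0 + 11 + 12 + 6 = 29.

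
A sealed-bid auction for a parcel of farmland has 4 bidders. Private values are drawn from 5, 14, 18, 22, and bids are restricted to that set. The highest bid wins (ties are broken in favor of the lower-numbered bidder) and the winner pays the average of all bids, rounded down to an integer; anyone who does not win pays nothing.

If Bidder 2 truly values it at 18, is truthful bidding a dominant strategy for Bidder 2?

No

Consider the case where Bidder 1 bids 5, Bidder 3 bids 5 and Bidder 4 bids 5.
Truthful bid 18: wins, pays 8, utility 18 - 8 = 10.
Bid 14 instead: wins, pays 7, utility 18 - 7 = 11.
Since 11 > 10, bidding 14 is strictly better here, so truthful bidding is not dominant.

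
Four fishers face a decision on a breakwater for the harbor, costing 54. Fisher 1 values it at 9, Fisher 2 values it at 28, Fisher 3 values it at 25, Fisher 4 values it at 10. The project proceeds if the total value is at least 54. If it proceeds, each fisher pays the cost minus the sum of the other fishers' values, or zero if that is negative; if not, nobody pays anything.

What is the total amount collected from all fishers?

Total value 72 ≥ cost 54, so it is built.
Fisher 1: others sum to 63; max(0, 54 - 63) = 0.
Fisher 2: others sum to 44; max(0, 54 - 44) = 10.
Fisher 3: others sum to 47; max(0, 54 - 47) = 7.
Fisher 4: others sum to 62; max(0, 54 - 62) = 0.
Total collected = 0 + 10 + 7 + 0 = 17.

17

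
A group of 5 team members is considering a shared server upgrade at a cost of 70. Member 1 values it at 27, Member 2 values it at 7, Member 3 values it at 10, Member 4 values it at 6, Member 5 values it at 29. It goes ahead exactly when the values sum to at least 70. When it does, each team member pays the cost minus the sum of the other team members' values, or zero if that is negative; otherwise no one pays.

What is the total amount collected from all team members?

39

Total value 79 ≥ cost 70, so it is built.
Member 1: others sum to 52; max(0, 70 - 52) = 18.
Member 2: others sum to 72; max(0, 70 - 72) = 0.
Member 3: others sum to 69; max(0, 70 - 69) = 1.
Member 4: others sum to 73; max(0, 70 - 73) = 0.
Member 5: others sum to 50; max(0, 70 - 50) = 20.
Total collected = 18 + 0 + 1 + 0 + 20 = 39.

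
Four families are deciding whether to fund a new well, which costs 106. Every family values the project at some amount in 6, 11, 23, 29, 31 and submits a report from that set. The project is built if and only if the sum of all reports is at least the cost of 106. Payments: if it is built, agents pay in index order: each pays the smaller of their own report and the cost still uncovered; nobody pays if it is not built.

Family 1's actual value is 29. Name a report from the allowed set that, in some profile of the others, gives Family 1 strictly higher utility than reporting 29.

23

Suppose Family 2 reports 23, Family 3 reports 29 and Family 4 reports 31.
Report 29: project built, pays 29, utility 29 - 29 = 0.
Report 23: project built, pays 23, utility 29 - 23 = 6.
So reporting 23 beats truth here (6 > 0).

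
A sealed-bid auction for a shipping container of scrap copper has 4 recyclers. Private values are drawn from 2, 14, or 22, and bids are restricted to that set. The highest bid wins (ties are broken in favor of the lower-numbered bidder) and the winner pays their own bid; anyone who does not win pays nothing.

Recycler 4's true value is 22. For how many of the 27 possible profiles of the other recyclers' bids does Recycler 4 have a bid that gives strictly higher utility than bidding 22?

1

Others bid (2, 2, 2): truth gives 0; bid 14 gives 8 > 0. Violating.
Others bid (2, 2, 14): truth gives 0; no alternative beats it.
Others bid (2, 2, 22): truth gives 0; no alternative beats it.
(Checking all 27 profiles: 1 has a profitable deviation, 26 do not.)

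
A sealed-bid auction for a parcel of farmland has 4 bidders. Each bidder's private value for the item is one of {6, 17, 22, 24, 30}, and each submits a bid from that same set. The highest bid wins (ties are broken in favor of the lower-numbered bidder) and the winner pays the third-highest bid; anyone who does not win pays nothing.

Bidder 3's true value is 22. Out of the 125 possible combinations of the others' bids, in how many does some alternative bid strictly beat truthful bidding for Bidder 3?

24

Others bid (6, 6, 24): truth gives 0; bid 24 gives 16 > 0. Violating.
Others bid (6, 6, 30): truth gives 0; bid 30 gives 16 > 0. Violating.
Others bid (6, 17, 24): truth gives 0; bid 24 gives 5 > 0. Violating.
Others bid (6, 17, 30): truth gives 0; bid 30 gives 5 > 0. Violating.
Others bid (6, 6, 6): truth gives 16; no alternative beats it.
Others bid (6, 6, 17): truth gives 16; no alternative beats it.
(Checking all 125 profiles: 24 have a profitable deviation, 101 do not.)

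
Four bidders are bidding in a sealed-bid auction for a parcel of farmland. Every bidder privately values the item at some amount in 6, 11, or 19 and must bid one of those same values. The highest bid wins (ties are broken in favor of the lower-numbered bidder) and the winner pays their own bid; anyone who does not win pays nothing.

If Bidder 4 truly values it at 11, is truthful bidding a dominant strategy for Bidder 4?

Yes

Check each profile of the others' bids and compare truth against every alternative bid.
Others bid (6, 6, 6): truth gives 0, best alternative gives 0.
Others bid (6, 6, 11): truth gives 0, best alternative gives 0.
Others bid (6, 6, 19): truth gives 0, best alternative gives 0.
Others bid (6, 11, 6): truth gives 0, best alternative gives 0.
Others bid (6, 11, 11): truth gives 0, best alternative gives 0.
Others bid (6, 11, 19): truth gives 0, best alternative gives 0.
(Remaining 21 profiles checked similarly; truth is weakly best in each.)
In every case the truthful bid is at least as good as any alternative, so it is a dominant strategy.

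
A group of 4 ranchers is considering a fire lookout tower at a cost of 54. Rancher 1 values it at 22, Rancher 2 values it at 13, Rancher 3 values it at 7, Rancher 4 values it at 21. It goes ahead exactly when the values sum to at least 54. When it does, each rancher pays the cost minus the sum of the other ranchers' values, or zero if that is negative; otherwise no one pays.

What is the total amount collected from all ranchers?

Total value 63 ≥ cost 54, so it is built.
Rancher 1: others sum to 41; max(0, 54 - 41) = 13.
Rancher 2: others sum to 50; max(0, 54 - 50) = 4.
Rancher 3: others sum to 56; max(0, 54 - 56) = 0.
Rancher 4: others sum to 42; max(0, 54 - 42) = 12.
Total collected = 13 + 4 + 0 + 12 = 29.

29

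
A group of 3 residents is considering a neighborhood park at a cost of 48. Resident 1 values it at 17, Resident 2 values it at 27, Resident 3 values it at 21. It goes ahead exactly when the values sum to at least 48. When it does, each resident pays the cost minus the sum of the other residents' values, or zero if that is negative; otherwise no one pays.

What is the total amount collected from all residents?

Total value 65 ≥ cost 48, so it is built.
Resident 1: others sum to 48; max(0, 48 - 48) = 0.
Resident 2: others sum to 38; max(0, 48 - 38) = 10.
Resident 3: others sum to 44; max(0, 48 - 44) = 4.
Total collected = 0 + 10 + 4 = 14.

14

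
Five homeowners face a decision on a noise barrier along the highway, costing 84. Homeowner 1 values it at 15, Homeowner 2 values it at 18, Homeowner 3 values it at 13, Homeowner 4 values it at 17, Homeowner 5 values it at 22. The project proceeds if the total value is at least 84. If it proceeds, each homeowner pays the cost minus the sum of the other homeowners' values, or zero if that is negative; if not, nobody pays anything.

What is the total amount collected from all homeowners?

Total value 85 ≥ cost 84, so it is built.
Homeowner 1: others sum to 70; max(0, 84 - 70) = 14.
Homeowner 2: others sum to 67; max(0, 84 - 67) = 17.
Homeowner 3: others sum to 72; max(0, 84 - 72) = 12.
Homeowner 4: others sum to 68; max(0, 84 - 68) = 16.
Homeowner 5: others sum to 63; max(0, 84 - 63) = 21.
Total collected = 14 + 17 + 12 + 16 + 21 = 80.

80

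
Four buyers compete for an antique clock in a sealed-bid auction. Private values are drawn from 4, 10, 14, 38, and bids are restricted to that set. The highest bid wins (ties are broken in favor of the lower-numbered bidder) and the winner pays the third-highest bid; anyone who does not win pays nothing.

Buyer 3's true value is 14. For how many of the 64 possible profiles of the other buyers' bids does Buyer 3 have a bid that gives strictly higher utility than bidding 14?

Others bid (4, 4, 38): truth gives 0; bid 38 gives 10 > 0. Violating.
Others bid (4, 10, 38): truth gives 0; bid 38 gives 4 > 0. Violating.
Others bid (4, 14, 4): truth gives 0; bid 38 gives 10 > 0. Violating.
Others bid (4, 14, 10): truth gives 0; bid 38 gives 4 > 0. Violating.
Others bid (4, 4, 4): truth gives 10; no alternative beats it.
Others bid (4, 4, 10): truth gives 10; no alternative beats it.
(Checking all 64 profiles: 12 have a profitable deviation, 52 do not.)

12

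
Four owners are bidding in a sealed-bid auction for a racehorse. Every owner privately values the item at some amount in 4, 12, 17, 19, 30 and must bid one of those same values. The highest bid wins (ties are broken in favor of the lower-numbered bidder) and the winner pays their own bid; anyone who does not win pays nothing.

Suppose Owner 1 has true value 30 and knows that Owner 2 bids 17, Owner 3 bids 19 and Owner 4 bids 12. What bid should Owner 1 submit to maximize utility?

Bid 4: loses, pays 0, utility 0.
Bid 12: loses, pays 0, utility 0.
Bid 17: loses, pays 0, utility 0.
Bid 19: wins, pays 19, utility 30 - 19 = 11.
Bid 30: wins, pays 30, utility 30 - 30 = 0.
The best choice is 19 with utility 11.

19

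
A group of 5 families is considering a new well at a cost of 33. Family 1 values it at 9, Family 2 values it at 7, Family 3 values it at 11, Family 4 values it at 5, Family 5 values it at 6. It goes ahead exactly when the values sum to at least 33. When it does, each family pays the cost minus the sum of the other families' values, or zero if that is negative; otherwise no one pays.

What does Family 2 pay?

Total value 38 ≥ cost 33, so the project is built.
The other families' values sum to 31.
Cost minus that sum is 33 - 31 = 2.

2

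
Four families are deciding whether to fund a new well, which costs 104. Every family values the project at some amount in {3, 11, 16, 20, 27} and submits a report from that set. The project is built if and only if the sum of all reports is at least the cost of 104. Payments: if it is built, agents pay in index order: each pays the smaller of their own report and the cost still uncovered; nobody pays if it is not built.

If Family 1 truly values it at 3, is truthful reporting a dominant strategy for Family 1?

Yes

Check each profile of the others' reports and compare truth against every alternative report.
Others report (3, 3, 3): truth gives 0, best alternative gives 0.
Others report (3, 3, 11): truth gives 0, best alternative gives 0.
Others report (3, 3, 16): truth gives 0, best alternative gives 0.
Others report (3, 3, 20): truth gives 0, best alternative gives 0.
Others report (3, 3, 27): truth gives 0, best alternative gives 0.
Others report (3, 11, 3): truth gives 0, best alternative gives 0.
(Remaining 119 profiles checked similarly; truth is weakly best in each.)
In every case the truthful report is at least as good as any alternative, so it is a dominant strategy.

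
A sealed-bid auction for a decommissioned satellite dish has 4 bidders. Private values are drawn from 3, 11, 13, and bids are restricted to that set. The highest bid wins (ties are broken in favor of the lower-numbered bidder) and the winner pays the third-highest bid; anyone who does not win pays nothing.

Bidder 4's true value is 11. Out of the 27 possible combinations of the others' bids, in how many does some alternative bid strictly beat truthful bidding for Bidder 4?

Others bid (3, 3, 11): truth gives 0; bid 13 gives 8 > 0. Violating.
Others bid (3, 11, 3): truth gives 0; bid 13 gives 8 > 0. Violating.
Others bid (11, 3, 3): truth gives 0; bid 13 gives 8 > 0. Violating.
Others bid (3, 3, 3): truth gives 8; no alternative beats it.
Others bid (3, 3, 13): truth gives 0; no alternative beats it.
(Checking all 27 profiles: 3 have a profitable deviation, 24 do not.)

3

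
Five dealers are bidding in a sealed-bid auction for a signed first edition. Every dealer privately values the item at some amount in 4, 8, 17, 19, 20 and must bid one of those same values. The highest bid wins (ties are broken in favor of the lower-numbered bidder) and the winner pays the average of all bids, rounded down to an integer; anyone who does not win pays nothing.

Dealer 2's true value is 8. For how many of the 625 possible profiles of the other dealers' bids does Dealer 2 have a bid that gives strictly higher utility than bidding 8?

Others bid (8, 4, 4, 4): truth gives 0; bid 17 gives 1 > 0. Violating.
Others bid (4, 4, 4, 4): truth gives 4; no alternative beats it.
Others bid (4, 4, 4, 8): truth gives 3; no alternative beats it.
(Checking all 625 profiles: 1 has a profitable deviation, 624 do not.)

1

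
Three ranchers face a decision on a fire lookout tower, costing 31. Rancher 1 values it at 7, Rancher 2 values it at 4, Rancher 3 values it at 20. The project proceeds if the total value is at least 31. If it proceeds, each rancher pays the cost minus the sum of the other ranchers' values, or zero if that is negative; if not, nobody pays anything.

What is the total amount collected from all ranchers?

Total value 31 ≥ cost 31, so it is built.
Rancher 1: others sum to 24; max(0, 31 - 24) = 7.
Rancher 2: others sum to 27; max(0, 31 - 27) = 4.
Rancher 3: others sum to 11; max(0, 31 - 11) = 20.
Total collected = 7 + 4 + 20 = 31.

31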